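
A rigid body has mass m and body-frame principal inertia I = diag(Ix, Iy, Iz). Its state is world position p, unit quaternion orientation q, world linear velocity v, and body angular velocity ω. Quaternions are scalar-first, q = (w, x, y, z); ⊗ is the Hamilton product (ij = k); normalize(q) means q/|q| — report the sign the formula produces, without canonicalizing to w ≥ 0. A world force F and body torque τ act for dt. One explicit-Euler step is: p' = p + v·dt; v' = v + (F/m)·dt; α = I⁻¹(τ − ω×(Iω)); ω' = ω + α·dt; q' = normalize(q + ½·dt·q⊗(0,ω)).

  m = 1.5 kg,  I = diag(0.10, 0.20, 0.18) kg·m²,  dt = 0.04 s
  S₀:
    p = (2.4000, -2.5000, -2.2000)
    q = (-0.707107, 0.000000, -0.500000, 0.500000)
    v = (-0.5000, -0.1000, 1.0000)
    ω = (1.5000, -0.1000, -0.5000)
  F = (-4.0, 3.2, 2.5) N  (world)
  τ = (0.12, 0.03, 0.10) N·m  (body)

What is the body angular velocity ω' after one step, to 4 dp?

precession coupling ω×(Iω) = (-0.0010, 0.0600, -0.0150)
(τ − ω×Iω)/I = (1.2100, -0.1500, 0.6389)
ω' = ω + α·dt = (1.5484, -0.1060, -0.4744)

ω' = (1.5484, -0.1060, -0.4744)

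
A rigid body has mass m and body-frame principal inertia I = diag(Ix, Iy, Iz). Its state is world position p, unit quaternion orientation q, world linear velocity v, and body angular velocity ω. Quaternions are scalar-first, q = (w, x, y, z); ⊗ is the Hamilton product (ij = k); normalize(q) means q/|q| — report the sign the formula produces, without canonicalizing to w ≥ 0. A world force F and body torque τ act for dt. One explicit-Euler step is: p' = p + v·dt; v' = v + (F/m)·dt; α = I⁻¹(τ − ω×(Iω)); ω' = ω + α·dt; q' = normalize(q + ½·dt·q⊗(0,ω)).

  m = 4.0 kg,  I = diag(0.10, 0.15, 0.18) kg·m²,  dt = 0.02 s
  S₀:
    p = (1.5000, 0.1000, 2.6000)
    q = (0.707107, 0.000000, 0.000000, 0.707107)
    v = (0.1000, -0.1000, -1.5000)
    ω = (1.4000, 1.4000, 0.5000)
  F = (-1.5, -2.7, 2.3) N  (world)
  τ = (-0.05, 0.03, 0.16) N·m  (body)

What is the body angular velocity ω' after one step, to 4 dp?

ω' = (1.3858, 1.4115, 0.5069)

gyro term ω×Iω = (0.0210, -0.0560, 0.0980)
α = I⁻¹(τ − ω×Iω) = (-0.7100, 0.5733, 0.3444)
new body rate ω' = (1.3858, 1.4115, 0.5069)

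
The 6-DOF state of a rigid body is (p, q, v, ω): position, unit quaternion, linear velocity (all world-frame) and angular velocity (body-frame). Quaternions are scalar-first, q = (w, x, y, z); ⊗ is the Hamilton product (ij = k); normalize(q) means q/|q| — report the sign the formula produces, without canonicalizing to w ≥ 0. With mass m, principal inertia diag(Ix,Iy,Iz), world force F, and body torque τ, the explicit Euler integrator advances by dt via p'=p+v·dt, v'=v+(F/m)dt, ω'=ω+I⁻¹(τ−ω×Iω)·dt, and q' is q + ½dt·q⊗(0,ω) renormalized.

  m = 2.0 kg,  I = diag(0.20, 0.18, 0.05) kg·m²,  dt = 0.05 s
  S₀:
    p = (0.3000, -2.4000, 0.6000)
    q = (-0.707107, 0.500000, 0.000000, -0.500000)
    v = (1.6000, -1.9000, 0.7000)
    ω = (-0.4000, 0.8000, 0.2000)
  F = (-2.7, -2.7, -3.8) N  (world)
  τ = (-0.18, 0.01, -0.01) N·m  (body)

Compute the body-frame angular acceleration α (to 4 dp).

ω×(Iω) gyroscopic = (-0.0208, -0.0120, 0.0064)
(τ − ω×Iω)/I = (-0.7960, 0.1222, -0.3280)

α = (-0.7960, 0.1222, -0.3280)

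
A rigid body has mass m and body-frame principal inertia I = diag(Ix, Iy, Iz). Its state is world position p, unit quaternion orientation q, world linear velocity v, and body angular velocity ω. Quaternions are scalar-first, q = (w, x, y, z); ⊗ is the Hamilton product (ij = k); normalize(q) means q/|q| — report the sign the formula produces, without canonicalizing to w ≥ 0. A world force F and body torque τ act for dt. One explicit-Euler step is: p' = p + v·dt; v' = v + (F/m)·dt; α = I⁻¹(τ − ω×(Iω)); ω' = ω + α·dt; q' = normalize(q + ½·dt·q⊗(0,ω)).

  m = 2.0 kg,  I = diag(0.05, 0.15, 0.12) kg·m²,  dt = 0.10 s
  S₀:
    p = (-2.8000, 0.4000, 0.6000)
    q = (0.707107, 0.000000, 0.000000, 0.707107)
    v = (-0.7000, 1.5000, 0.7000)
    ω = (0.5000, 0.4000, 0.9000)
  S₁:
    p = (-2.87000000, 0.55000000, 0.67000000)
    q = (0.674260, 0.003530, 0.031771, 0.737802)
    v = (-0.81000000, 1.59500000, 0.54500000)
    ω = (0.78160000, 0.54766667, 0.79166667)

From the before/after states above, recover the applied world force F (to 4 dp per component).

velocity change Δv = (-0.11000000, 0.09500000, -0.15500000)
m·(v₁−v₀)/dt = (-2.2000, 1.9000, -3.1000)

F = (-2.2000, 1.9000, -3.1000)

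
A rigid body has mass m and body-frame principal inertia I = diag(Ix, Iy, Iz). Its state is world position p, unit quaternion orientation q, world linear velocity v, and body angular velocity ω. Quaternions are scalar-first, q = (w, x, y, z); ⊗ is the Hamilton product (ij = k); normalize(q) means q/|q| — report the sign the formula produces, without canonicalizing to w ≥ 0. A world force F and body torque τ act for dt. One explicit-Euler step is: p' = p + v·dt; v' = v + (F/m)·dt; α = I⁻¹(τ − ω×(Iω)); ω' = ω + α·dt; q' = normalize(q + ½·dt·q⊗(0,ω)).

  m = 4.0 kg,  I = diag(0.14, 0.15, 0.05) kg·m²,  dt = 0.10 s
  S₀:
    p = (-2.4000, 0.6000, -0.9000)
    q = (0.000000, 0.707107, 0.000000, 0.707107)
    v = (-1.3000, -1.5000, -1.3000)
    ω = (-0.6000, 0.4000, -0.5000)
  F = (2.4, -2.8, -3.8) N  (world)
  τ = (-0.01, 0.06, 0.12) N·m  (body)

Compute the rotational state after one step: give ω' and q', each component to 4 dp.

ω' = (-0.6214, 0.4220, -0.2552)
q' = (0.0389, 0.6923, -0.0035, 0.7206)

precession coupling ω×(Iω) = (0.0200, 0.0270, -0.0024)
angular accel α = (-0.2143, 0.2200, 2.4480)
ω' = ω + α·dt = (-0.6214, 0.4220, -0.2552)
q⊗(0,ω) = (0.7778177, -0.2828428, -0.0707107, 0.2828428)
updated quaternion q' = (0.0389, 0.6923, -0.0035, 0.7206)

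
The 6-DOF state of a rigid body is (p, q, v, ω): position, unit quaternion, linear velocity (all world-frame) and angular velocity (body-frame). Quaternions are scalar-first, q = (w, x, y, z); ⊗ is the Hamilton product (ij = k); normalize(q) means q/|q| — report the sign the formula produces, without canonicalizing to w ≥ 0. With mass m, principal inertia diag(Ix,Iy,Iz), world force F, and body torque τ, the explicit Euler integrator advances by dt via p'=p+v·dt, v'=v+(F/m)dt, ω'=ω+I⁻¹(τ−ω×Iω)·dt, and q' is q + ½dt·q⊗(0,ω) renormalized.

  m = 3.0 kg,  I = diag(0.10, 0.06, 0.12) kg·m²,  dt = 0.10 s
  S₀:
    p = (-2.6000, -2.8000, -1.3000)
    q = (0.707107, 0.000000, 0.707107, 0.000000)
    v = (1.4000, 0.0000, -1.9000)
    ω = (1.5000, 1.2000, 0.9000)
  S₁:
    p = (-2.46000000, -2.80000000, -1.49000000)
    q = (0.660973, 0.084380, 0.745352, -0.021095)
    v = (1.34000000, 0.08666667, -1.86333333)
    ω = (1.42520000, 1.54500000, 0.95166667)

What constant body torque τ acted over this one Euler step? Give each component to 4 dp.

τ = (-0.0100, 0.1800, -0.0100)

Δω = ω₁−ω₀ = (-0.07480000, 0.34500000, 0.05166667)
applied torque τ = (-0.0100, 0.1800, -0.0100)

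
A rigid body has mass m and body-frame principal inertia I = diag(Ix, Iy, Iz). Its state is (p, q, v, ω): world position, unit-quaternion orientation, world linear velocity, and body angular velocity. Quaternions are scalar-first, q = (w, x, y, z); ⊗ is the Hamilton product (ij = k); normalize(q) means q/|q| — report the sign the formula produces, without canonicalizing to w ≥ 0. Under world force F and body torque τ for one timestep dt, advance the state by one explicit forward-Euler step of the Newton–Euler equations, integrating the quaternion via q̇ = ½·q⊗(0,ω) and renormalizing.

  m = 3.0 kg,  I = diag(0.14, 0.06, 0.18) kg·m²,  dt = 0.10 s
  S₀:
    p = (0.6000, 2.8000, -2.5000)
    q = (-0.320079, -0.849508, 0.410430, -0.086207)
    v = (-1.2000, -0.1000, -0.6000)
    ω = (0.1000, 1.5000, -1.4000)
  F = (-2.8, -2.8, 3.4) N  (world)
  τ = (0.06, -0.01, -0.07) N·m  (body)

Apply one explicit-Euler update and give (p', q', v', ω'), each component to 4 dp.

p' = (0.4800, 2.7900, -2.5600)
q' = (-0.3508, -0.8688, 0.3248, -0.1289)
v' = (-1.2933, -0.1933, -0.4867)
ω' = (0.3229, 1.4740, -1.4322)

a = F/m = (-0.9333, -0.9333, 1.1333)
p' = p + v·dt = (0.4800, 2.7900, -2.5600)
new velocity v' = (-1.2933, -0.1933, -0.4867)
(τ − ω×Iω)/I = (2.2286, -0.2600, -0.3222)
new body rate ω' = (0.3229, 1.4740, -1.4322)
Hamilton product q⊗(0,ω) = (-0.6513840, -0.4772994, -1.6780504, -0.8671944)
q + ½dt·q⊗(0,ω), renormalized = (-0.3508, -0.8688, 0.3248, -0.1289)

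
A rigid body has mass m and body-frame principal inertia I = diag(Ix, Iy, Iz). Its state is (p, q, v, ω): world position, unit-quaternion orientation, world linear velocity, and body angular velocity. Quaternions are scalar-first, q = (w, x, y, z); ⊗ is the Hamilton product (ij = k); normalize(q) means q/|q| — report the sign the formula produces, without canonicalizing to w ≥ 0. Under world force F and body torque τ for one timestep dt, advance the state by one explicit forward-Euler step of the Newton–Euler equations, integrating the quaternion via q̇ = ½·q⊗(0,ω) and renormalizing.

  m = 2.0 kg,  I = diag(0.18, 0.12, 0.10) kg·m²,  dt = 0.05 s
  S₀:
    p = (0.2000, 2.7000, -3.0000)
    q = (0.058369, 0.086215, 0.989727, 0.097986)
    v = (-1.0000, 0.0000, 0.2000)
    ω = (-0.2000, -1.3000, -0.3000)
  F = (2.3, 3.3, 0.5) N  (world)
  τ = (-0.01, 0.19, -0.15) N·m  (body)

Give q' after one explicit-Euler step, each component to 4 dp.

q' = (0.0916, 0.0816, 0.9874, 0.0996)

q⊗(0,ω) = (1.3332839, -0.1812101, -0.0696124, 0.0683552)
q' = normalize(q + ½dt·q⊗(0,ω)) = (0.0916, 0.0816, 0.9874, 0.0996)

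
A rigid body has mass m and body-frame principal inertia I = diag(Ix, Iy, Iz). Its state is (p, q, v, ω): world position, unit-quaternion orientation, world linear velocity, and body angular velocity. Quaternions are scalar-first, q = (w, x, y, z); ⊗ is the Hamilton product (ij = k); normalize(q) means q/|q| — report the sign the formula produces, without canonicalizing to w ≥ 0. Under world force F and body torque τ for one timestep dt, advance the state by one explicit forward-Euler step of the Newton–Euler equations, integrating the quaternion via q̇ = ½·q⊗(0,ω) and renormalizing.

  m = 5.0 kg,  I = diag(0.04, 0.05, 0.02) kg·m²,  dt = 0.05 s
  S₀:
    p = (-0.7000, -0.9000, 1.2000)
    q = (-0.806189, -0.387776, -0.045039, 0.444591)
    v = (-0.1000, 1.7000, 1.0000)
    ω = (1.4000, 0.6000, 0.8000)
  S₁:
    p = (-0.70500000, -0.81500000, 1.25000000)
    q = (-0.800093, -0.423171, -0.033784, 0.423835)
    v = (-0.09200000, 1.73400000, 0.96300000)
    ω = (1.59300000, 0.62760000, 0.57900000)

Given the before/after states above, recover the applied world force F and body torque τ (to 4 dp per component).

Δv = v₁−v₀ = (0.00800000, 0.03400000, -0.03700000)
F = m·Δv/dt = (0.8000, 3.4000, -3.7000)
Δω = ω₁−ω₀ = (0.19300000, 0.02760000, -0.22100000)
τ = I·(Δω/dt) + ω₀×(Iω₀) = (0.1400, 0.0500, -0.0800)

F = (0.8000, 3.4000, -3.7000)
τ = (0.1400, 0.0500, -0.0800)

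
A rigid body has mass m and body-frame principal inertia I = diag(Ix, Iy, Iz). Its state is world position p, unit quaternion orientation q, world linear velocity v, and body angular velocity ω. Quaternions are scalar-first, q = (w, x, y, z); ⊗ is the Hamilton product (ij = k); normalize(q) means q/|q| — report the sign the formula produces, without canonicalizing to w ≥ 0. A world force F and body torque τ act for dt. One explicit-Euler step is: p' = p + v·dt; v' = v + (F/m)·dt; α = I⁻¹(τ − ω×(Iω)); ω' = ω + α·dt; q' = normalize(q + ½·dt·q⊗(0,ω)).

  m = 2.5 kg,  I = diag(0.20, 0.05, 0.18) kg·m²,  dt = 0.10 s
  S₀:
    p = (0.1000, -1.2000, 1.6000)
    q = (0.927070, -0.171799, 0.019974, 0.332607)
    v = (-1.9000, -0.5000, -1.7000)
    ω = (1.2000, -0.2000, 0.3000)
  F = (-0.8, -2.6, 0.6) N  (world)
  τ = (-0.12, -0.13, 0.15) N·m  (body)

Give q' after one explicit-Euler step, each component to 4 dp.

q' = (0.9308, -0.1123, 0.0332, 0.3464)

Hamilton product q⊗(0,ω) = (0.1103715, 1.1849976, 0.2652541, 0.2885120)
updated quaternion q' = (0.9308, -0.1123, 0.0332, 0.3464)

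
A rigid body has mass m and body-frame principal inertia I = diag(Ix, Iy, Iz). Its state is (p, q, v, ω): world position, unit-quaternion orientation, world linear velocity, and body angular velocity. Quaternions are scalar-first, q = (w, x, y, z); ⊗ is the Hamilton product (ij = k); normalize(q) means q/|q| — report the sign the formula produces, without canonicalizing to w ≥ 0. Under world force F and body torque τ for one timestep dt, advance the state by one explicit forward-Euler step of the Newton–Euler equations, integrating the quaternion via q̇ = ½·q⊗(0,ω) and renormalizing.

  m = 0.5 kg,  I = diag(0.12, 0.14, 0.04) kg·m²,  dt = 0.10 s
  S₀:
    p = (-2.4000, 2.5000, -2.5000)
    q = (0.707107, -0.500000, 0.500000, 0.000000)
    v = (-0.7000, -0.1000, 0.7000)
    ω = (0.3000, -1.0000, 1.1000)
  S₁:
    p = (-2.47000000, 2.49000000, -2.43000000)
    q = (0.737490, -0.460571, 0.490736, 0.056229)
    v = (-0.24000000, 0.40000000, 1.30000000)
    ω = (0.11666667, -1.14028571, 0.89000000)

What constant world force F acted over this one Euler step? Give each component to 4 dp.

v₁ − v₀ = (0.46000000, 0.50000000, 0.60000000)
m·(v₁−v₀)/dt = (2.3000, 2.5000, 3.0000)

F = (2.3000, 2.5000, 3.0000)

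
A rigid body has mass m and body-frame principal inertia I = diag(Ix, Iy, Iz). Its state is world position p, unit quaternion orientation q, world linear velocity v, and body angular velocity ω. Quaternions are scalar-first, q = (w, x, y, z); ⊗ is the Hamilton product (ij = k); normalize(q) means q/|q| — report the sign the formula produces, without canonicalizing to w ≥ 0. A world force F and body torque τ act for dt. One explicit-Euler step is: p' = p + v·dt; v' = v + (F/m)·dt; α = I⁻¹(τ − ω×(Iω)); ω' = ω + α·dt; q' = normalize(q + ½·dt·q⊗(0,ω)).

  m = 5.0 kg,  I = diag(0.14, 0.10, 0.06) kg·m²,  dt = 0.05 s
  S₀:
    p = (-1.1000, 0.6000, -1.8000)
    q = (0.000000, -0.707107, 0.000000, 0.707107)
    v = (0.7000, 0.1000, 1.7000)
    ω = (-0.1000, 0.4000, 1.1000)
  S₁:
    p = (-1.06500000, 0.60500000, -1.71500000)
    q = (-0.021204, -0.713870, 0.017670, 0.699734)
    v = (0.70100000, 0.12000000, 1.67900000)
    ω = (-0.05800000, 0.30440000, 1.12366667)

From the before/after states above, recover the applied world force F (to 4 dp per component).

F = (0.1000, 2.0000, -2.1000)

velocity change Δv = (0.00100000, 0.02000000, -0.02100000)
F = m·Δv/dt = (0.1000, 2.0000, -2.1000)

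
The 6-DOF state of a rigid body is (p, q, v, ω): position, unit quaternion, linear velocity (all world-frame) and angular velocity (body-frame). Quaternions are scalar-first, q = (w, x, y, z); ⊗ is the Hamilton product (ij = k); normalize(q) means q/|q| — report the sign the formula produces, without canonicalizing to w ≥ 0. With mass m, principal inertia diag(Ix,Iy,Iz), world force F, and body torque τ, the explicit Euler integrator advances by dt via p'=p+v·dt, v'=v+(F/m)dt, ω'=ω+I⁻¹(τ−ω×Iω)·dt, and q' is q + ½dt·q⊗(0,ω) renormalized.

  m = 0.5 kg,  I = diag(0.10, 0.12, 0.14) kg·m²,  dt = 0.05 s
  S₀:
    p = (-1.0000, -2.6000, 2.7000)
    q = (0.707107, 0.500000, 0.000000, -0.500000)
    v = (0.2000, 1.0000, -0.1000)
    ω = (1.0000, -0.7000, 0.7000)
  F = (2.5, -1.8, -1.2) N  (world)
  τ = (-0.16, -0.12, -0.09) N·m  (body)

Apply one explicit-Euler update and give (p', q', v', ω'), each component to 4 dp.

a = F/m = (5.0000, -3.6000, -2.4000)
p + v·dt = (-0.9900, -2.5500, 2.6950)
v' = v + a·dt = (0.4500, 0.8200, -0.2200)
angular accel α = (-1.5020, -0.7667, -0.5429)
ω' = ω + α·dt = (0.9249, -0.7383, 0.6729)
2q̇ = q⊗(0,ω) = (-0.1500000, 0.3571070, -1.3449749, 0.1449749)
q + ½dt·q⊗(0,ω), renormalized = (0.7029, 0.5086, -0.0336, -0.4961)

p' = (-0.9900, -2.5500, 2.6950)
q' = (0.7029, 0.5086, -0.0336, -0.4961)
v' = (0.4500, 0.8200, -0.2200)
ω' = (0.9249, -0.7383, 0.6729)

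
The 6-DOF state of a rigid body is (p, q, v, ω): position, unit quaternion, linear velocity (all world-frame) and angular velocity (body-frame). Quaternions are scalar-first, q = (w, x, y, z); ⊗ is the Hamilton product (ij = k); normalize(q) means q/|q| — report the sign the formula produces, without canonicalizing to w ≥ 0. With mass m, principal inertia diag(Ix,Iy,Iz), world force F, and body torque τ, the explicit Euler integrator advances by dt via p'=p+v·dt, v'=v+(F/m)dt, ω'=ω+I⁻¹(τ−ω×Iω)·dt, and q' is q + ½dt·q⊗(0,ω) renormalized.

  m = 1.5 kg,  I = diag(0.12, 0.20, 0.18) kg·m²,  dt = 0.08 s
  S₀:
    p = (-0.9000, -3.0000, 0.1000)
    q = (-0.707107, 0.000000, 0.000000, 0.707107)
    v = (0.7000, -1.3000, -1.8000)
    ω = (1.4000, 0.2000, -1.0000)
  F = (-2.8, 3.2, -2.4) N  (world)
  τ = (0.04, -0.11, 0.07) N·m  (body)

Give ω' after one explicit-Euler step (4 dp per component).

α = I⁻¹(τ − ω×Iω) = (0.3000, -0.9700, 0.2644)
ω + α·dt = (1.4240, 0.1224, -0.9788)

ω' = (1.4240, 0.1224, -0.9788)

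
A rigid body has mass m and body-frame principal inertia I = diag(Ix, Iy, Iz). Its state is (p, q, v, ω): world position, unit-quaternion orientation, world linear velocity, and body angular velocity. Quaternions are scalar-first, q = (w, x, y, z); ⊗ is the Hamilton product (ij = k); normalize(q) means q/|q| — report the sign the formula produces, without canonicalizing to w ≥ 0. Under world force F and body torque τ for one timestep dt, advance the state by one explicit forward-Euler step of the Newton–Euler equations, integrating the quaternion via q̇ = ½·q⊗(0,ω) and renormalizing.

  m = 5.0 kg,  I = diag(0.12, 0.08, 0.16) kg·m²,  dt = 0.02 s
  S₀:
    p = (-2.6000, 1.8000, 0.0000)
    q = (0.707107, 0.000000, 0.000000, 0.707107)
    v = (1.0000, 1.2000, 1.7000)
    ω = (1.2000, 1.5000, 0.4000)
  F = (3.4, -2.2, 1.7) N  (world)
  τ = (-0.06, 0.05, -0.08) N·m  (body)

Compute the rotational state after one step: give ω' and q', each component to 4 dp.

α = I⁻¹(τ − ω×Iω) = (-0.9000, 0.8650, -0.0500)
ω + α·dt = (1.1820, 1.5173, 0.3990)
Hamilton product q⊗(0,ω) = (-0.2828428, -0.2121321, 1.9091889, 0.2828428)
updated quaternion q' = (0.7041, -0.0021, 0.0191, 0.7098)

ω' = (1.1820, 1.5173, 0.3990)
q' = (0.7041, -0.0021, 0.0191, 0.7098)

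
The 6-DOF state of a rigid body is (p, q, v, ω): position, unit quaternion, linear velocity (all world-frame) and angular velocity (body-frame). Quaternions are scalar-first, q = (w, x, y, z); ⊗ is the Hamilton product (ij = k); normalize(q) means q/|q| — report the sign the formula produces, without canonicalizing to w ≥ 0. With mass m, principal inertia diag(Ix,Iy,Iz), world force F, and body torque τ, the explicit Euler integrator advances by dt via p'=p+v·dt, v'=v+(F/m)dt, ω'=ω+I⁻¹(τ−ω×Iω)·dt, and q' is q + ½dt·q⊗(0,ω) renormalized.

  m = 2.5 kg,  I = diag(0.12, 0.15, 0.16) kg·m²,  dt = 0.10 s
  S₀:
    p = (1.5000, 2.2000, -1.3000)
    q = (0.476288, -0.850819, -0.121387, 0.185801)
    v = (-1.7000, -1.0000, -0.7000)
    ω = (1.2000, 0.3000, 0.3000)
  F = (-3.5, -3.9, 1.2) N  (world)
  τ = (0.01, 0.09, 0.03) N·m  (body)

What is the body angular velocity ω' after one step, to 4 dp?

ω' = (1.2076, 0.3696, 0.3120)

angular accel α = (0.0758, 0.6960, 0.1200)
new body rate ω' = (1.2076, 0.3696, 0.3120)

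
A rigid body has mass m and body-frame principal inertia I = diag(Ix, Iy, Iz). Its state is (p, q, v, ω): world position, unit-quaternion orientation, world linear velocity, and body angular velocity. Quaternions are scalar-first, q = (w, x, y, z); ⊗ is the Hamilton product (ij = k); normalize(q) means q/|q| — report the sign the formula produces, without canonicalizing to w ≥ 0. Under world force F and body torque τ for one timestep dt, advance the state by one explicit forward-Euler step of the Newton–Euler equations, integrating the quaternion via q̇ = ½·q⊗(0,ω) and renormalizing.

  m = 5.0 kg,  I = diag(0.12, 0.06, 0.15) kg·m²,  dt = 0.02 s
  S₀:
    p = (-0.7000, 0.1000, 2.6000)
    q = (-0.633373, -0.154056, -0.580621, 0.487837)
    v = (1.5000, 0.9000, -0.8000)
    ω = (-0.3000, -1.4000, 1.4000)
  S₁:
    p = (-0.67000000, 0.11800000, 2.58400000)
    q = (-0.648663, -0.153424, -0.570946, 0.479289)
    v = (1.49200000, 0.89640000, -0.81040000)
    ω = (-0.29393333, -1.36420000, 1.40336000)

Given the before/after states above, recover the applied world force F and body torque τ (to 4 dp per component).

Δω = ω₁−ω₀ = (0.00606667, 0.03580000, 0.00336000)
applied torque τ = (-0.1400, 0.1200, 0.0000)
Δv = v₁−v₀ = (-0.00800000, -0.00360000, -0.01040000)
applied force F = (-2.0000, -0.9000, -2.6000)

F = (-2.0000, -0.9000, -2.6000)
τ = (-0.1400, 0.1200, 0.0000)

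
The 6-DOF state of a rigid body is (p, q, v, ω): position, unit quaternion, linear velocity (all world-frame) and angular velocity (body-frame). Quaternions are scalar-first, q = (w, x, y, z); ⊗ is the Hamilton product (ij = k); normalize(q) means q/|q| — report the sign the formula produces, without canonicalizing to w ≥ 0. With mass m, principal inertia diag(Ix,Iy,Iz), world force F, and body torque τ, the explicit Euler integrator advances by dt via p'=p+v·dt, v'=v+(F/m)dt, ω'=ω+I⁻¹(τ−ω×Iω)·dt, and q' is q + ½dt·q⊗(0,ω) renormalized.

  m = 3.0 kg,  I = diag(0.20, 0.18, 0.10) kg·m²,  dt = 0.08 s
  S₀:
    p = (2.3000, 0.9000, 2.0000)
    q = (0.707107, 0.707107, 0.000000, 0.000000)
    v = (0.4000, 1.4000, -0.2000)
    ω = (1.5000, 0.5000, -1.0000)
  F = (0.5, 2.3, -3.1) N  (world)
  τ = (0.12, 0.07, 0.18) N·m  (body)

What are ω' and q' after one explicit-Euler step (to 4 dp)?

ω' = (1.5320, 0.5978, -0.8440)
q' = (0.6628, 0.7474, 0.0423, -0.0141)

α = I⁻¹(τ − ω×Iω) = (0.4000, 1.2222, 1.9500)
ω' = ω + α·dt = (1.5320, 0.5978, -0.8440)
2q̇ = q⊗(0,ω) = (-1.0606605, 1.0606605, 1.0606605, -0.3535535)
q + ½dt·q⊗(0,ω), renormalized = (0.6628, 0.7474, 0.0423, -0.0141)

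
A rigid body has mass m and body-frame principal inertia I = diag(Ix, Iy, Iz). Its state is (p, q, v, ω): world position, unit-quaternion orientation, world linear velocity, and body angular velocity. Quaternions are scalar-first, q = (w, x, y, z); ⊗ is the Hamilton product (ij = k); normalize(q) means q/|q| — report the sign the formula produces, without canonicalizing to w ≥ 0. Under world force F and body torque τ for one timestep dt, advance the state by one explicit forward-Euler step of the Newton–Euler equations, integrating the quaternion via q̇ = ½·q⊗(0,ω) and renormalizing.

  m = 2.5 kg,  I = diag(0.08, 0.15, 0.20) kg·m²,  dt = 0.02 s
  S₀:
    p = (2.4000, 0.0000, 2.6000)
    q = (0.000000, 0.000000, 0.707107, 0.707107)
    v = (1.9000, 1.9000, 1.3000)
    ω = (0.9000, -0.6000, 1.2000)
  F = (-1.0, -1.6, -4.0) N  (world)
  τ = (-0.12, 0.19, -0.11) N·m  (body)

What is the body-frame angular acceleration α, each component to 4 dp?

gyro term ω×Iω = (-0.0360, -0.1296, -0.0378)
α = I⁻¹(τ − ω×Iω) = (-1.0500, 2.1307, -0.3610)

α = (-1.0500, 2.1307, -0.3610)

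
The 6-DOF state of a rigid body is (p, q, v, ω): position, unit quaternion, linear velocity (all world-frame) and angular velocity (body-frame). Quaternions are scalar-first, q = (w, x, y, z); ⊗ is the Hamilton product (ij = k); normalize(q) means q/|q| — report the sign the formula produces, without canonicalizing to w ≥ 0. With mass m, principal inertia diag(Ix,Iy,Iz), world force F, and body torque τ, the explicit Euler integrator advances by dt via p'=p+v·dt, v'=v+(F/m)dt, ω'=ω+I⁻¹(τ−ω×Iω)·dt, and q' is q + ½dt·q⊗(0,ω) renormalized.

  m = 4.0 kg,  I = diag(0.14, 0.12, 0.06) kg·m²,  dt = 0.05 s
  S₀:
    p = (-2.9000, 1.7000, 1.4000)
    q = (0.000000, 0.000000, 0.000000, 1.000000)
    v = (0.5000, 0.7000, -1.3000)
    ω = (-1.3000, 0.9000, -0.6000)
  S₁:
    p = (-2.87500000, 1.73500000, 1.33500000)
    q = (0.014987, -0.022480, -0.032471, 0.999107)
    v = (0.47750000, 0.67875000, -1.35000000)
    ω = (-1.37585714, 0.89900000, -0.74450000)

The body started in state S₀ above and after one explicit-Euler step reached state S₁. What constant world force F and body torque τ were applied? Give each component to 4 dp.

rate change Δω = (-0.07585714, -0.00100000, -0.14450000)
τ = I·(Δω/dt) + ω₀×(Iω₀) = (-0.1800, 0.0600, -0.1500)
Δv = v₁−v₀ = (-0.02250000, -0.02125000, -0.05000000)
m·(v₁−v₀)/dt = (-1.8000, -1.7000, -4.0000)

F = (-1.8000, -1.7000, -4.0000)
τ = (-0.1800, 0.0600, -0.1500)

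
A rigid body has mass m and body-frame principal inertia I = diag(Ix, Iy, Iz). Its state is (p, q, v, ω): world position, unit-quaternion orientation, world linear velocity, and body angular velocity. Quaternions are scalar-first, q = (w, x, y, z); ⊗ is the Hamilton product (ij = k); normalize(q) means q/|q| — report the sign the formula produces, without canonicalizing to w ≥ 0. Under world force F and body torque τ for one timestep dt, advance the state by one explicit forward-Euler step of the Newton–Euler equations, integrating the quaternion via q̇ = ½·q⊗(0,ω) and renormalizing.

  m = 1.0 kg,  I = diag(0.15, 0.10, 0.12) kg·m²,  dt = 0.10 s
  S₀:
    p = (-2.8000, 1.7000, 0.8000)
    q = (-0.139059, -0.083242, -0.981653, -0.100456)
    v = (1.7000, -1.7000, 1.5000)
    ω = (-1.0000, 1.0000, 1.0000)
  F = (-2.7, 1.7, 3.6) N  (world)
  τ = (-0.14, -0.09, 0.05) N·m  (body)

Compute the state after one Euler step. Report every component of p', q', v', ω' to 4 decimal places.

p' = (-2.6300, 1.5300, 0.9500)
q' = (-0.0888, -0.1199, -0.9758, -0.1601)
v' = (1.4300, -1.5300, 1.8600)
ω' = (-1.1067, 0.9400, 1.0000)

precession coupling ω×(Iω) = (0.0200, -0.0300, 0.0500)
angular accel α = (-1.0667, -0.6000, 0.0000)
ω + α·dt = (-1.1067, 0.9400, 1.0000)
Hamilton product q⊗(0,ω) = (0.9988670, -0.7421380, 0.0446390, -1.2039540)
updated quaternion q' = (-0.0888, -0.1199, -0.9758, -0.1601)
a = F/m = (-2.7000, 1.7000, 3.6000)
p + v·dt = (-2.6300, 1.5300, 0.9500)
new velocity v' = (1.4300, -1.5300, 1.8600)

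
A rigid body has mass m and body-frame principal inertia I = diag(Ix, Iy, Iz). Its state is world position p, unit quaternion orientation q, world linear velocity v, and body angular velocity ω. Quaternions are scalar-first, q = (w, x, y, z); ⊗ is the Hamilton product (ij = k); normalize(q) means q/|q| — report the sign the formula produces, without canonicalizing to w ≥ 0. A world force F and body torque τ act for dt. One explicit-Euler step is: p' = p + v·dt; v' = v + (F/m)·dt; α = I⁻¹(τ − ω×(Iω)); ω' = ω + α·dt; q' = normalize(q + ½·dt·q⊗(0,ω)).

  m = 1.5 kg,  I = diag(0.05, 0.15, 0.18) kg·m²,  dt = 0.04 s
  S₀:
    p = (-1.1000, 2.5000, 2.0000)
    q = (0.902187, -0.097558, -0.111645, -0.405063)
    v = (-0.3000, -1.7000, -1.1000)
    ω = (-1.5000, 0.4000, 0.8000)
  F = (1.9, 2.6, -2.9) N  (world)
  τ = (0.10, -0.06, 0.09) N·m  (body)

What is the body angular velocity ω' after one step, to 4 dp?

precession coupling ω×(Iω) = (0.0096, 0.1560, -0.0600)
angular accel α = (1.8080, -1.4400, 0.8333)
new body rate ω' = (-1.4277, 0.3424, 0.8333)

ω' = (-1.4277, 0.3424, 0.8333)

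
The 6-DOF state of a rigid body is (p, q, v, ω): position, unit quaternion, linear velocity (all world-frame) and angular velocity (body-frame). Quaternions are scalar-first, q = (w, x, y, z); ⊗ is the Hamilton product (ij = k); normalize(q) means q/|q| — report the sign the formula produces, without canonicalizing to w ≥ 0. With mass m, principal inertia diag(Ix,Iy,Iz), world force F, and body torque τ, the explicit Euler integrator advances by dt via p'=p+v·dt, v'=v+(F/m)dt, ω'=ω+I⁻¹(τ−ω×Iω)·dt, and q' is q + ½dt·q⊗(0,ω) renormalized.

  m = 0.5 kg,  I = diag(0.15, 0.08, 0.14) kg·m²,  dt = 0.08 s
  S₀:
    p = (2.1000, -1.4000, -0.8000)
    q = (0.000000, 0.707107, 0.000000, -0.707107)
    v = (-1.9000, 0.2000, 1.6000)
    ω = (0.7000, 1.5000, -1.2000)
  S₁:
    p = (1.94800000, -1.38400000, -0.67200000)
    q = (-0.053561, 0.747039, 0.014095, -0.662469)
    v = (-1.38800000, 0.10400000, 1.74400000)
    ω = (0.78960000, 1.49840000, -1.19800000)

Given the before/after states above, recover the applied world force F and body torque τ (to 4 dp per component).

F = (3.2000, -0.6000, 0.9000)
τ = (0.0600, -0.0100, -0.0700)

rate change Δω = (0.08960000, -0.00160000, 0.00200000)
ω₀×(Iω₀) = (-0.1080, -0.0084, -0.0735)
τ = I·(Δω/dt) + ω₀×(Iω₀) = (0.0600, -0.0100, -0.0700)
v₁ − v₀ = (0.51200000, -0.09600000, 0.14400000)
applied force F = (3.2000, -0.6000, 0.9000)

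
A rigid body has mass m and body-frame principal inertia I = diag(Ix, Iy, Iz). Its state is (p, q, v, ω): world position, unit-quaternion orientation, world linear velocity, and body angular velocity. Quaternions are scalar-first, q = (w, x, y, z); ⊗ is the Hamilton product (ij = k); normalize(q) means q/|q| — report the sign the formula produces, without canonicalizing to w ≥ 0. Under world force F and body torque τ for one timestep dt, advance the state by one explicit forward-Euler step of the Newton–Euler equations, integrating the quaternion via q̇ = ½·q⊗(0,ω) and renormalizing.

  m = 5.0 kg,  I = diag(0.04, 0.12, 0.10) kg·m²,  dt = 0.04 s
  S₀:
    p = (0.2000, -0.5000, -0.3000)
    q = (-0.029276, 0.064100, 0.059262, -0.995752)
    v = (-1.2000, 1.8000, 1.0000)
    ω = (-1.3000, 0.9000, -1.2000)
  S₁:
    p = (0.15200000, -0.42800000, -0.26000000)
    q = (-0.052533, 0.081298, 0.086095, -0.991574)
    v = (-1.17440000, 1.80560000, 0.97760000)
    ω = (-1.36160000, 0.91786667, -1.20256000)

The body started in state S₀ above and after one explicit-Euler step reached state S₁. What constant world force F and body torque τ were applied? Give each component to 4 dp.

rate change Δω = (-0.06160000, 0.01786667, -0.00256000)
ω₀×(Iω₀) = (0.0216, -0.0936, -0.0936)
I·α + gyro = (-0.0400, -0.0400, -0.1000)
velocity change Δv = (0.02560000, 0.00560000, -0.02240000)
m·(v₁−v₀)/dt = (3.2000, 0.7000, -2.8000)

F = (3.2000, 0.7000, -2.8000)
τ = (-0.0400, -0.0400, -0.1000)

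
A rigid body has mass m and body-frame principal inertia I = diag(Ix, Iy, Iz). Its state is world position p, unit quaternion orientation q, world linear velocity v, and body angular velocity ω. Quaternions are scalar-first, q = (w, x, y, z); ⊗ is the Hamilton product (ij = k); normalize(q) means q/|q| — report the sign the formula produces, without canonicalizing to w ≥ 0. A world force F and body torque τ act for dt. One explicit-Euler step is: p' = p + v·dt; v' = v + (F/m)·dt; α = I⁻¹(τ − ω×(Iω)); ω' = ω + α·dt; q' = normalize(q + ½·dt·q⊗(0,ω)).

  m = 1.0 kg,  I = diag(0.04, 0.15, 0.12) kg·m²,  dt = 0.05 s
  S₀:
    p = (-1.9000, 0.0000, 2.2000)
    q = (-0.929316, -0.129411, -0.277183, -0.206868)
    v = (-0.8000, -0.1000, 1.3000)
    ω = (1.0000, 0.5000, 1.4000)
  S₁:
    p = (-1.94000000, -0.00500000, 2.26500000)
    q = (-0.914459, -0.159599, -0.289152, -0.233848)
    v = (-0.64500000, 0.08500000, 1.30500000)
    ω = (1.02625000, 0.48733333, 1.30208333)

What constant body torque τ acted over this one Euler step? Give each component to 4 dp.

τ = (0.0000, -0.1500, -0.1800)

rate change Δω = (0.02625000, -0.01266667, -0.09791667)
gyro term ω₀×Iω₀ = (-0.0210, -0.1120, 0.0550)
applied torque τ = (0.0000, -0.1500, -0.1800)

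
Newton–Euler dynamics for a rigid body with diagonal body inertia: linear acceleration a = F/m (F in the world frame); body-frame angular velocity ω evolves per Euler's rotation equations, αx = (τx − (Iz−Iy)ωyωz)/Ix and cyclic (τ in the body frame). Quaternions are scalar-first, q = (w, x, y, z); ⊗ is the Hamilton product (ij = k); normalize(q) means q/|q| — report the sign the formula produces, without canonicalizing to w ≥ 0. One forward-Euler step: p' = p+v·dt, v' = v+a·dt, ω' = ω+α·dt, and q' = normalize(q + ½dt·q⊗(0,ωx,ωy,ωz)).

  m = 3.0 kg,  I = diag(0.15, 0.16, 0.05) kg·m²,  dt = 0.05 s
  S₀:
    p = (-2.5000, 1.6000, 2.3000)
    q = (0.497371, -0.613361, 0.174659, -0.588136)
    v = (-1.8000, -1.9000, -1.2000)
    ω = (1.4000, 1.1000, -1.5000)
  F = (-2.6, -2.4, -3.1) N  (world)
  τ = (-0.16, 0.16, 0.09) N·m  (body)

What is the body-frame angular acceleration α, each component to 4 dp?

precession coupling ω×(Iω) = (0.1815, -0.2100, 0.0154)
angular accel α = (-2.2767, 2.3125, 1.4920)

α = (-2.2767, 2.3125, 1.4920)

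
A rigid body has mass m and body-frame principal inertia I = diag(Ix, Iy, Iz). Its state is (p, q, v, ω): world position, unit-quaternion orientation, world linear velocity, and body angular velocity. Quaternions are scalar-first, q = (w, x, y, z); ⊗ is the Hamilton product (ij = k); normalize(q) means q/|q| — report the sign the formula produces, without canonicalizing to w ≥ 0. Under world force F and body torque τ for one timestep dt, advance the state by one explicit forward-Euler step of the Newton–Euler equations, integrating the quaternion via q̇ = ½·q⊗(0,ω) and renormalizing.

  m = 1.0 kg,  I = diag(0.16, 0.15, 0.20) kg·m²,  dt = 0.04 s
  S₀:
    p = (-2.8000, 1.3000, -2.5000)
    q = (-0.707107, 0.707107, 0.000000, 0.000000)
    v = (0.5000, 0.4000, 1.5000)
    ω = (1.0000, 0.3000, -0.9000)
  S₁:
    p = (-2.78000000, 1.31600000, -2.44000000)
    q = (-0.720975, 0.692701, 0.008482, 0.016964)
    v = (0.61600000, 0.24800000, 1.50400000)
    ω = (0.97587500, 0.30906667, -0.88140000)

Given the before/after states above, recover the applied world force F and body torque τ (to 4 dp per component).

ω₁ − ω₀ = (-0.02412500, 0.00906667, 0.01860000)
gyro term ω₀×Iω₀ = (-0.0135, 0.0360, -0.0030)
τ = I·(Δω/dt) + ω₀×(Iω₀) = (-0.1100, 0.0700, 0.0900)
velocity change Δv = (0.11600000, -0.15200000, 0.00400000)
F = m·Δv/dt = (2.9000, -3.8000, 0.1000)

F = (2.9000, -3.8000, 0.1000)
τ = (-0.1100, 0.0700, 0.0900)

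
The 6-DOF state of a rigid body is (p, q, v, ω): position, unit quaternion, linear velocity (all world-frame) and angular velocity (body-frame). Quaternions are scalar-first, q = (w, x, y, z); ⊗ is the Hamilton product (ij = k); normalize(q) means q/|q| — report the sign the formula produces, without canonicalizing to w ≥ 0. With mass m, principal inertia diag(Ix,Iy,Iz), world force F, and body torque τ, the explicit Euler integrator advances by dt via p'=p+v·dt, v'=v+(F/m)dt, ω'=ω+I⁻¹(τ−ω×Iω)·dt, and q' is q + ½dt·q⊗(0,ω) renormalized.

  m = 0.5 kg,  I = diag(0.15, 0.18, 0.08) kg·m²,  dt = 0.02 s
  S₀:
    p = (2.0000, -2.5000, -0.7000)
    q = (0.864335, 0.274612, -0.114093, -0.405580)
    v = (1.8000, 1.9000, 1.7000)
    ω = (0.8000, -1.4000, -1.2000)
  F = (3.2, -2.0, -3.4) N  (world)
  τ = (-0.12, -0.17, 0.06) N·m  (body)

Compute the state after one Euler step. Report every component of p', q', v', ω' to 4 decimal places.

p' = (2.0360, -2.4620, -0.6660)
q' = (0.8555, 0.2772, -0.1261, -0.4188)
v' = (1.9280, 1.8200, 1.5640)
ω' = (0.8064, -1.4114, -1.1766)

(τ − ω×Iω)/I = (0.3200, -0.5711, 1.1700)
new body rate ω' = (0.8064, -1.4114, -1.1766)
2q̇ = q⊗(0,ω) = (-0.8661158, 0.2605676, -1.2049986, -1.3303844)
q' = normalize(q + ½dt·q⊗(0,ω)) = (0.8555, 0.2772, -0.1261, -0.4188)
new position p' = (2.0360, -2.4620, -0.6660)
new velocity v' = (1.9280, 1.8200, 1.5640)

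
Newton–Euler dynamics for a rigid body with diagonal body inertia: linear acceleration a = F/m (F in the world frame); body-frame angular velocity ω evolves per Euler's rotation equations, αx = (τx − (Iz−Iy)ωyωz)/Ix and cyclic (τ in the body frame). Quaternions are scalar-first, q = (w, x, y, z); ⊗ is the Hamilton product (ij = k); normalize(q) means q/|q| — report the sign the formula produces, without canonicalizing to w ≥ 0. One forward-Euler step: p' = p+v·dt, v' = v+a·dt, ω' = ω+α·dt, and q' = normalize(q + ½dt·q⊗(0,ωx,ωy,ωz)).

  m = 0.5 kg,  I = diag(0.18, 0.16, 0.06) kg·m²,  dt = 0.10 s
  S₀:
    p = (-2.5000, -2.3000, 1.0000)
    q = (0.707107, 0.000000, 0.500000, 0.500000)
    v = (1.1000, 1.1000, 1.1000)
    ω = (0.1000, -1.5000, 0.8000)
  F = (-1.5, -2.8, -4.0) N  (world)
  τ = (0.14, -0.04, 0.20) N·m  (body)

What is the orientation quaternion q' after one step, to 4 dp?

q' = (0.7220, 0.0608, 0.4478, 0.5239)

2q̇ = q⊗(0,ω) = (0.3500000, 1.2207107, -1.0106605, 0.5156856)
q' = normalize(q + ½dt·q⊗(0,ω)) = (0.7220, 0.0608, 0.4478, 0.5239)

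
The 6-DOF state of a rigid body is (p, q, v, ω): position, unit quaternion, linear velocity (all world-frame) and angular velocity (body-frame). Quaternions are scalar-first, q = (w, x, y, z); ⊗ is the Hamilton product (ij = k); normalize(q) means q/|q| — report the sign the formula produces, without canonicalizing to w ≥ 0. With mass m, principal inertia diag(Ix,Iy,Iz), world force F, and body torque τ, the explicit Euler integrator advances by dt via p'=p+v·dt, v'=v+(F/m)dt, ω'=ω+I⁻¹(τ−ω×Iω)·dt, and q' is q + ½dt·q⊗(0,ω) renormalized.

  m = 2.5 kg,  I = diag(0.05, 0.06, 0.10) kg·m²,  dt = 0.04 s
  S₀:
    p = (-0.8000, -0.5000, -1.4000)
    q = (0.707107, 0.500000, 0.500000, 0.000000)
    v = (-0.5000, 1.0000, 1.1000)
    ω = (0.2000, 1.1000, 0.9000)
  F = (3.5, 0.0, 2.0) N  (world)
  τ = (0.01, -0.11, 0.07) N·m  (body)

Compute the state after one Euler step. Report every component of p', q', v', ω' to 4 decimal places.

p' = (-0.8200, -0.4600, -1.3560)
q' = (0.6938, 0.5116, 0.5063, 0.0217)
v' = (-0.4440, 1.0000, 1.1320)
ω' = (0.1763, 1.0327, 0.9271)

angular accel α = (-0.5920, -1.6833, 0.6780)
ω' = ω + α·dt = (0.1763, 1.0327, 0.9271)
q⊗(0,ω) = (-0.6500000, 0.5914214, 0.3278177, 1.0863963)
q + ½dt·q⊗(0,ω), renormalized = (0.6938, 0.5116, 0.5063, 0.0217)
linear accel F/m = (1.4000, 0.0000, 0.8000)
p' = p + v·dt = (-0.8200, -0.4600, -1.3560)
v + (F/m)dt = (-0.4440, 1.0000, 1.1320)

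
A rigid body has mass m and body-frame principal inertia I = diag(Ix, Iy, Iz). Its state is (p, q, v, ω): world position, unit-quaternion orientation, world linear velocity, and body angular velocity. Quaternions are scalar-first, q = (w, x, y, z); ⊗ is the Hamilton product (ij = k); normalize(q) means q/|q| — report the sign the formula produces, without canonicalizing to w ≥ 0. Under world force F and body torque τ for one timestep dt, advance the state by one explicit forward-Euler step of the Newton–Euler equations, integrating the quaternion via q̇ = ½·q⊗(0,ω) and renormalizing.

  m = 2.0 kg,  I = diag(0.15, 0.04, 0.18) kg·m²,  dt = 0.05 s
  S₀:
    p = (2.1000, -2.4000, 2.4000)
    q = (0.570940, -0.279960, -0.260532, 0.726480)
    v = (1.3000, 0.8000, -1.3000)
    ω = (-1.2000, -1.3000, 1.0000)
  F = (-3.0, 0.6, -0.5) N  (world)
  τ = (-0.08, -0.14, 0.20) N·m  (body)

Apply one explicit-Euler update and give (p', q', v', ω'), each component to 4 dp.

new position p' = (2.1650, -2.3600, 2.3350)
v' = v + a·dt = (1.2250, 0.8150, -1.3125)
precession coupling ω×(Iω) = (-0.1820, 0.0360, -0.1716)
α = I⁻¹(τ − ω×Iω) = (0.6800, -4.4000, 2.0644)
new body rate ω' = (-1.1660, -1.5200, 1.1032)
Hamilton product q⊗(0,ω) = (-1.4011236, -0.0012360, -1.3340380, 0.6222496)
q + ½dt·q⊗(0,ω), renormalized = (0.5352, -0.2796, -0.2935, 0.7411)

p' = (2.1650, -2.3600, 2.3350)
q' = (0.5352, -0.2796, -0.2935, 0.7411)
v' = (1.2250, 0.8150, -1.3125)
ω' = (-1.1660, -1.5200, 1.1032)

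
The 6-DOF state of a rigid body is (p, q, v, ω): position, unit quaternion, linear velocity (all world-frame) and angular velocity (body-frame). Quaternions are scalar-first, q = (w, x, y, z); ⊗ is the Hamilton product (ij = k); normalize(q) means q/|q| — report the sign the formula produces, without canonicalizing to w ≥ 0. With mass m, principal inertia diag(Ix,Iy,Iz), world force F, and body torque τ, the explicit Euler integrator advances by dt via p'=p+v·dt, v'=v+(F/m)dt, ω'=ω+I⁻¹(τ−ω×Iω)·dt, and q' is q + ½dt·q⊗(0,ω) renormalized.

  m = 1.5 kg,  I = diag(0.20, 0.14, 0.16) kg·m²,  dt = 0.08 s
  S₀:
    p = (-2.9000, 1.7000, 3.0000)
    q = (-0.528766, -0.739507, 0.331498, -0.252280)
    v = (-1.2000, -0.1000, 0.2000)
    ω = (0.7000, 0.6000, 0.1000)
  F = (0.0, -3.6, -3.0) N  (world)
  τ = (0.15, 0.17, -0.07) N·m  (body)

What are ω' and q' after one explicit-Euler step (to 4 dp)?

ω×(Iω) gyroscopic = (0.0012, 0.0028, -0.0252)
α = I⁻¹(τ − ω×Iω) = (0.7440, 1.1943, -0.2800)
new body rate ω' = (0.7595, 0.6955, 0.0776)
Hamilton product q⊗(0,ω) = (0.3439841, -0.1856184, -0.4199049, -0.7286294)
q + ½dt·q⊗(0,ω), renormalized = (-0.5147, -0.7464, 0.3145, -0.2812)

ω' = (0.7595, 0.6955, 0.0776)
q' = (-0.5147, -0.7464, 0.3145, -0.2812)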